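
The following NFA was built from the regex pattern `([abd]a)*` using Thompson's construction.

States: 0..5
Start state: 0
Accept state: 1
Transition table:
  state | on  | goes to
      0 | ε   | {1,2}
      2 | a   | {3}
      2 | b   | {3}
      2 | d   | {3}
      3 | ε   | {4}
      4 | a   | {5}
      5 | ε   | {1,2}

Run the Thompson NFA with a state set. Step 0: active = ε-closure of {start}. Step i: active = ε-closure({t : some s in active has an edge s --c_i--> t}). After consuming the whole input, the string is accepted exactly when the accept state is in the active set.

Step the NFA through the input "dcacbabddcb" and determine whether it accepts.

Answer: REJECT

Steps:
start: ε-closure({0}) = {0,1,2}
'd' @ 1: {3,4}
'c' @ 2: {}  — no active states
rest 'acbabddcb' ignored (set empty)
end set {} — state 1 not in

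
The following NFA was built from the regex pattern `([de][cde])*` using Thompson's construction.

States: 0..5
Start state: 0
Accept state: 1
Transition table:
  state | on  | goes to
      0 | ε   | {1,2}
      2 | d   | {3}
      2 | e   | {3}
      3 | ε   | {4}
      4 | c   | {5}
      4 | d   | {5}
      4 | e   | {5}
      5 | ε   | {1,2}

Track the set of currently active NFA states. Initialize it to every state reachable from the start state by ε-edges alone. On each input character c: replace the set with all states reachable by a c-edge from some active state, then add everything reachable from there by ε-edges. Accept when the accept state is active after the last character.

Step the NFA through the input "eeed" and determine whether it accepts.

Answer: ACCEPT

Trace:
S₀ = ε-closure({0}) = {0,1,2}
'e' @ 1: {3,4}
'e' @ 2: {1,2,5}  [accepting]
'e' @ 3: {3,4}
'd' @ 4: {1,2,5}  [accepting]
end set {1,2,5} — state 1 in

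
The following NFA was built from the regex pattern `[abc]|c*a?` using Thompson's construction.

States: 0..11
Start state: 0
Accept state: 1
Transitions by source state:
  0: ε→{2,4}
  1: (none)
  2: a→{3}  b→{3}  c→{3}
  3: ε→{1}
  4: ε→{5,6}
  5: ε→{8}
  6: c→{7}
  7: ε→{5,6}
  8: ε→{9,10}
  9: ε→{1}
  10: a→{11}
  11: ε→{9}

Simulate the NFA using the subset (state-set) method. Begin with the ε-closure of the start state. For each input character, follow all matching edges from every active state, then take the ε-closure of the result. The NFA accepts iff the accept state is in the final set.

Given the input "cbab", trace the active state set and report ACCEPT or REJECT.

start: ε-closure({0}) = {0,1,2,4,5,6,8,9,10}
'c' @ 1: {1,3,5,6,7,8,9,10}  ✓accept
'b' @ 2: {}  — state set empty
rest 'ab' ignored (set empty)
final: {}; accept 1 not in set

Answer: REJECT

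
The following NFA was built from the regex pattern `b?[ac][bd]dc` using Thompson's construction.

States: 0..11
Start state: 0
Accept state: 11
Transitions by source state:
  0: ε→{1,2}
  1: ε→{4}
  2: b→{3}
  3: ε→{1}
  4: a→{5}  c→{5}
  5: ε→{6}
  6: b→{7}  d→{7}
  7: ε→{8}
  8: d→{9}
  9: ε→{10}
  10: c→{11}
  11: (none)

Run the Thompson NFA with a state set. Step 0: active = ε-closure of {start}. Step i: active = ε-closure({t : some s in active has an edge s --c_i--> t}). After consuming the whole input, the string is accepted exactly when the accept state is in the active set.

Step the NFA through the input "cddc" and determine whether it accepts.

S₀ = ε-closure({0}) = {0,1,2,4}
'c' @ 1: {5,6}
'd' @ 2: {7,8}
'd' @ 3: {9,10}
'c' @ 4: {11}  (accept∈set)
after full input: {11}  (accept=11 in)

Answer: ACCEPT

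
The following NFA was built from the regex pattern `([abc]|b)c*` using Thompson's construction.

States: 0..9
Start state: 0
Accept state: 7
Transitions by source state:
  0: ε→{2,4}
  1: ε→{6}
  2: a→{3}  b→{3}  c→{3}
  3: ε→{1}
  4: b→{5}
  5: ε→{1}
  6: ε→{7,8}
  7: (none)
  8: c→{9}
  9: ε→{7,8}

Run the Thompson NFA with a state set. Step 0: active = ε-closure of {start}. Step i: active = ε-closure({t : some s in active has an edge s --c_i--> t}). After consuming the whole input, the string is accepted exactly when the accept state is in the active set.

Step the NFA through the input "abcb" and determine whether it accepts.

initial (ε-close {0}): {0,2,4}
'a' @ 1: {1,3,6,7,8}  [accepting]
'b' @ 2: {}  — dead — no transitions
rest 'cb' ignored (set empty)
final: {}; accept 7 not in set

Answer: REJECT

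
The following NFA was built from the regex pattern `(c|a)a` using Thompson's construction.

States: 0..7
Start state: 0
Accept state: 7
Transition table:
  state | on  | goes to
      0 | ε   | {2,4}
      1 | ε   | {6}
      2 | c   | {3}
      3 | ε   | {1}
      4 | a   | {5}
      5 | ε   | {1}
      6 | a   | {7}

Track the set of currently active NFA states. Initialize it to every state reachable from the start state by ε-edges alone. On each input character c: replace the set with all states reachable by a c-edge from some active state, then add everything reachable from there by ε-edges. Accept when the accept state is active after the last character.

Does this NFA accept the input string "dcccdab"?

start: ε-closure({0}) = {0,2,4}
'd' @ 1: {}  — dead — no transitions
rest 'cccdab' ignored (set empty)
final: {}; accept 7 not in set

Answer: REJECT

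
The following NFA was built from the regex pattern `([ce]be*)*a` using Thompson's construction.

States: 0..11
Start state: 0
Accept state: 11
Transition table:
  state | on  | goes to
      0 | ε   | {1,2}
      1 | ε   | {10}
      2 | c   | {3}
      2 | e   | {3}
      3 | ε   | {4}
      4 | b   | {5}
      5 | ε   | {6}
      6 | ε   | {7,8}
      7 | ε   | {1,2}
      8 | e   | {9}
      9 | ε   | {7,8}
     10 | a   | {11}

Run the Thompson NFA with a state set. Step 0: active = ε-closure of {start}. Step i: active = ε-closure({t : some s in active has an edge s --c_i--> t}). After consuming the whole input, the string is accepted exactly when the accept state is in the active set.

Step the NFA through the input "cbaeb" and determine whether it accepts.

initial (ε-close {0}): {0,1,2,10}
'c' @ 1: {3,4}
'b' @ 2: {1,2,5,6,7,8,10}
'a' @ 3: {11}  [accepting]
'e' @ 4: {}  — state set empty
rest 'b' ignored (set empty)
final: {}; accept 11 not in set

Answer: REJECT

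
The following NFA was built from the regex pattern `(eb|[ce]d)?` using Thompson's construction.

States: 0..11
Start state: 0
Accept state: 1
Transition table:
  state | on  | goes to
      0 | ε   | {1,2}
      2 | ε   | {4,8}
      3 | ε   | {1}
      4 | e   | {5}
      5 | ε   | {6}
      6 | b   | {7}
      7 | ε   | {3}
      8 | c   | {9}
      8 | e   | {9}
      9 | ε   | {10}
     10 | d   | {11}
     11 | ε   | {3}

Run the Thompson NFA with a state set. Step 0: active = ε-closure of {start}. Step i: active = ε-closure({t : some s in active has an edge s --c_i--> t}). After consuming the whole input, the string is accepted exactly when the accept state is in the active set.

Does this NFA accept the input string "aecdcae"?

S₀ = ε-closure({0}) = {0,1,2,4,8}
'a' @ 1: {}  — state set empty
rest 'ecdcae' ignored (set empty)
after full input: {}  (accept=1 not in)

Answer: REJECT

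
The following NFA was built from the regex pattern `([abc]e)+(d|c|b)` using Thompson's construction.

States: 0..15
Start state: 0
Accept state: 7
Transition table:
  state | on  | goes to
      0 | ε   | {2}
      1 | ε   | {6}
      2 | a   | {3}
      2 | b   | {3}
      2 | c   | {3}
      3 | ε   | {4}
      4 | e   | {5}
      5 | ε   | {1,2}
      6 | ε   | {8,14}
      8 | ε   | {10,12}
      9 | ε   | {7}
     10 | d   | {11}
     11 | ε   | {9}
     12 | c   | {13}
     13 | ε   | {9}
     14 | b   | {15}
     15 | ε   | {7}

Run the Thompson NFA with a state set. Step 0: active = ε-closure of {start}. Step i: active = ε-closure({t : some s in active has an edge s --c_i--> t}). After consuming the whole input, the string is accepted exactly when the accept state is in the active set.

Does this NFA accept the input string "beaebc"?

Answer: REJECT

Trace:
start: ε-closure({0}) = {0,2}
'b' @ 1: {3,4}
'e' @ 2: {1,2,5,6,8,10,12,14}
'a' @ 3: {3,4}
'e' @ 4: {1,2,5,6,8,10,12,14}
'b' @ 5: {3,4,7,15}  (accept∈set)
'c' @ 6: {}  — no active states
end set {} — state 7 not in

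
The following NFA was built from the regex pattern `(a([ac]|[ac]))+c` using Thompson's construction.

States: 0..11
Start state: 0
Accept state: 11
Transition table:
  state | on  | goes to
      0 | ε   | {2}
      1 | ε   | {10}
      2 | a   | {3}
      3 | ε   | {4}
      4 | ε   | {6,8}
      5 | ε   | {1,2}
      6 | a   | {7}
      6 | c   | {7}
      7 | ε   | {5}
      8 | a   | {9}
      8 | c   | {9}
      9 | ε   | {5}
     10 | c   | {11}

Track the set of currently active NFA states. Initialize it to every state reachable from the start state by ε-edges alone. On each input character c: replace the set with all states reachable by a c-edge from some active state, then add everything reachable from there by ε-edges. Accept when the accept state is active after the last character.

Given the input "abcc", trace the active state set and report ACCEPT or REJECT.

S₀ = ε-closure({0}) = {0,2}
'a' @ 1: {3,4,6,8}
'b' @ 2: {}  — no active states
rest 'cc' ignored (set empty)
final: {}; accept 11 not in set

Answer: REJECT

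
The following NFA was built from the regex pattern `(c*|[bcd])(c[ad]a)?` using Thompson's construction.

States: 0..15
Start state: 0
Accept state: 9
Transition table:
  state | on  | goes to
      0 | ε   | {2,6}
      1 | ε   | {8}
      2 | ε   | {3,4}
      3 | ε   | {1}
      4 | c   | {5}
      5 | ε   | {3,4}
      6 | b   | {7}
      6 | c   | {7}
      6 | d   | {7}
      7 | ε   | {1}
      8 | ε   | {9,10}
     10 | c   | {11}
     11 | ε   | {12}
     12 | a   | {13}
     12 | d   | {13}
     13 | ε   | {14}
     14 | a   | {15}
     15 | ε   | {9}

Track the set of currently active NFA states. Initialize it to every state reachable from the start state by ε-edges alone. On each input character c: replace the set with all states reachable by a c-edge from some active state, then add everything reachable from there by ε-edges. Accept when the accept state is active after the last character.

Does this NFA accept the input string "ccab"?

Answer: REJECT

Steps:
start: ε-closure({0}) = {0,1,2,3,4,6,8,9,10}
'c' @ 1: {1,3,4,5,7,8,9,10,11,12}  [accepting]
'c' @ 2: {1,3,4,5,8,9,10,11,12}  [accepting]
'a' @ 3: {13,14}
'b' @ 4: {}  — no active states
final: {}; accept 9 not in set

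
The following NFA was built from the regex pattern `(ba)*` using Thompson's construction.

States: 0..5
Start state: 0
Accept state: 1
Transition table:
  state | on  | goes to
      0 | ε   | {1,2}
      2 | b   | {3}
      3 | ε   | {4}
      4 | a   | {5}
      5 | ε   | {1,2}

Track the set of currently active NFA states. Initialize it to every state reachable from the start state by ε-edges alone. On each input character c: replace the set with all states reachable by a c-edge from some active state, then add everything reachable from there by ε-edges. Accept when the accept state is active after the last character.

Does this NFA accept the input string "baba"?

Answer: ACCEPT

Derivation:
initial (ε-close {0}): {0,1,2}
'b' @ 1: {3,4}
'a' @ 2: {1,2,5}  (accept∈set)
'b' @ 3: {3,4}
'a' @ 4: {1,2,5}  (accept∈set)
final: {1,2,5}; accept 1 in set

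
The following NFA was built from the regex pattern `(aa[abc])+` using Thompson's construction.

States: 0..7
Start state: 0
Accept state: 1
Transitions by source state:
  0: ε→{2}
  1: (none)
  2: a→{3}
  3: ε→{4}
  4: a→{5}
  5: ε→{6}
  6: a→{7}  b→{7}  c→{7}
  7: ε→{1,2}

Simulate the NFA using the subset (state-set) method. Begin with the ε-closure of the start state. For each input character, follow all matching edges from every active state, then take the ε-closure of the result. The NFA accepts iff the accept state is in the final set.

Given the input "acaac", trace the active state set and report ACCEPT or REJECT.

Answer: REJECT

Derivation:
S₀ = ε-closure({0}) = {0,2}
'a' @ 1: {3,4}
'c' @ 2: {}  — state set empty
rest 'aac' ignored (set empty)
end set {} — state 1 not in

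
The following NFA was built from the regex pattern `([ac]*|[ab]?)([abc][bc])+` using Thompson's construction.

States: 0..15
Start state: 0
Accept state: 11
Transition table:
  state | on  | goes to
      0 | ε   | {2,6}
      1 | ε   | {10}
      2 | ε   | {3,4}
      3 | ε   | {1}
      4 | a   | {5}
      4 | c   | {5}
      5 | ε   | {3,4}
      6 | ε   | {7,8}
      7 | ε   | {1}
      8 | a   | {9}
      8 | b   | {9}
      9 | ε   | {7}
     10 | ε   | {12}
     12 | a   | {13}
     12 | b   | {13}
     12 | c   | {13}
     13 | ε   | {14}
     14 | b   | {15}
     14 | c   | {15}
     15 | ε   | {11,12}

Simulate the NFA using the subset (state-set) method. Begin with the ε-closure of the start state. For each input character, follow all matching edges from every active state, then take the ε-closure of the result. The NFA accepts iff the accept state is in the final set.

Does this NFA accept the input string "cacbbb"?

Answer: ACCEPT

Steps:
initial (ε-close {0}): {0,1,2,3,4,6,7,8,10,12}
'c' @ 1: {1,3,4,5,10,12,13,14}
'a' @ 2: {1,3,4,5,10,12,13,14}
'c' @ 3: {1,3,4,5,10,11,12,13,14,15}  ✓accept
'b' @ 4: {11,12,13,14,15}  ✓accept
'b' @ 5: {11,12,13,14,15}  ✓accept
'b' @ 6: {11,12,13,14,15}  ✓accept
end set {11,12,13,14,15} — state 11 in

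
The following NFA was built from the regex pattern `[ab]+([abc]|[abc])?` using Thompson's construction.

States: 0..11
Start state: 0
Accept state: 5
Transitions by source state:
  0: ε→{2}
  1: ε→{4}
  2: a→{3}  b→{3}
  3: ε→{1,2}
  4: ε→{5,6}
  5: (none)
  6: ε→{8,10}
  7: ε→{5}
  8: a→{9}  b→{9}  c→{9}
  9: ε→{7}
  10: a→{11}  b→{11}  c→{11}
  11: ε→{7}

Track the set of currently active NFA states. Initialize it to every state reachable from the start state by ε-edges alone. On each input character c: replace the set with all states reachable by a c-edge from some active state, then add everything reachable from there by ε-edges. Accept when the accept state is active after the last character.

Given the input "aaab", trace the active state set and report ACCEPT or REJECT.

Answer: ACCEPT

Derivation:
initial (ε-close {0}): {0,2}
'a' @ 1: {1,2,3,4,5,6,8,10}  [accepting]
'a' @ 2: {1,2,3,4,5,6,7,8,9,10,11}  [accepting]
'a' @ 3: {1,2,3,4,5,6,7,8,9,10,11}  [accepting]
'b' @ 4: {1,2,3,4,5,6,7,8,9,10,11}  [accepting]
after full input: {1,2,3,4,5,6,7,8,9,10,11}  (accept=5 in)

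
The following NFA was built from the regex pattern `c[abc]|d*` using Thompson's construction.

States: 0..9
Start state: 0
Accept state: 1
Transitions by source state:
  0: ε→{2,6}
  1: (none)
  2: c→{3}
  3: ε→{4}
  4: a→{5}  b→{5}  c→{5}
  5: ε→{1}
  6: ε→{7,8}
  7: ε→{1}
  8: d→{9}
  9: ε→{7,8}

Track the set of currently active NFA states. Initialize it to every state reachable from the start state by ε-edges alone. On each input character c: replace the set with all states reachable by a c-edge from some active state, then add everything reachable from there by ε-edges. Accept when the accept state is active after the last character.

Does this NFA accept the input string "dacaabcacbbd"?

Answer: REJECT

Trace:
start: ε-closure({0}) = {0,1,2,6,7,8}
'd' @ 1: {1,7,8,9}  ✓accept
'a' @ 2: {}  — dead — no transitions
rest 'caabcacbbd' ignored (set empty)
end set {} — state 1 not in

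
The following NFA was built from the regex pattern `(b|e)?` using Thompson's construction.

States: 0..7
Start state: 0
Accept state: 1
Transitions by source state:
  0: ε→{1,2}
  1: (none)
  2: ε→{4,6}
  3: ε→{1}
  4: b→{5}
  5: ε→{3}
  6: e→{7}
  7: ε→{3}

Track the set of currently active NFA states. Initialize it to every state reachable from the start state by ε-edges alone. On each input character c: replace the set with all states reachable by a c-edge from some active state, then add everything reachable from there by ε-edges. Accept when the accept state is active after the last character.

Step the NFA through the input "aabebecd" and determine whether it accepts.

Answer: REJECT

Trace:
initial (ε-close {0}): {0,1,2,4,6}
'a' @ 1: {}  — state set empty
rest 'abebecd' ignored (set empty)
after full input: {}  (accept=1 not in)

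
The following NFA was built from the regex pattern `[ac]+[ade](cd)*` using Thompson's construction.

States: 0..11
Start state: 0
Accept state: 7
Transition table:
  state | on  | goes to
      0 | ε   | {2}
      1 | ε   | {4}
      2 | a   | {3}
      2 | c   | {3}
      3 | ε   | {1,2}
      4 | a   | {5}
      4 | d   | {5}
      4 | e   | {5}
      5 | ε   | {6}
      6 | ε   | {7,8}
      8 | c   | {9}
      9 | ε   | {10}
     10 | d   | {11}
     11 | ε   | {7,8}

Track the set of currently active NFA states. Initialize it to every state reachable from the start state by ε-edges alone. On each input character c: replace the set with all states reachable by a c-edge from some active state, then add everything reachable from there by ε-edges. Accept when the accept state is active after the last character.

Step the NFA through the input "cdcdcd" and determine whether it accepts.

Answer: ACCEPT

Trace:
S₀ = ε-closure({0}) = {0,2}
'c' @ 1: {1,2,3,4}
'd' @ 2: {5,6,7,8}  (accept∈set)
'c' @ 3: {9,10}
'd' @ 4: {7,8,11}  (accept∈set)
'c' @ 5: {9,10}
'd' @ 6: {7,8,11}  (accept∈set)
after full input: {7,8,11}  (accept=7 in)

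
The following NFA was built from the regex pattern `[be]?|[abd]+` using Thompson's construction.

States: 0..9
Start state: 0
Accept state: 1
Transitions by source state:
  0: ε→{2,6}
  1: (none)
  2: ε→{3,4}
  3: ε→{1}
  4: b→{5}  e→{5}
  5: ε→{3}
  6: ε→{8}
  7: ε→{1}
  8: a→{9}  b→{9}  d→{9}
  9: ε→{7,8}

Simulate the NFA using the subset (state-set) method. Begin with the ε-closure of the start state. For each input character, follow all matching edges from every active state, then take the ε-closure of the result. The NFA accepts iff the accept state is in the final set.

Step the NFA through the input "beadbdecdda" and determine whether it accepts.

S₀ = ε-closure({0}) = {0,1,2,3,4,6,8}
'b' @ 1: {1,3,5,7,8,9}  ✓accept
'e' @ 2: {}  — state set empty
rest 'adbdecdda' ignored (set empty)
end set {} — state 1 not in

Answer: REJECT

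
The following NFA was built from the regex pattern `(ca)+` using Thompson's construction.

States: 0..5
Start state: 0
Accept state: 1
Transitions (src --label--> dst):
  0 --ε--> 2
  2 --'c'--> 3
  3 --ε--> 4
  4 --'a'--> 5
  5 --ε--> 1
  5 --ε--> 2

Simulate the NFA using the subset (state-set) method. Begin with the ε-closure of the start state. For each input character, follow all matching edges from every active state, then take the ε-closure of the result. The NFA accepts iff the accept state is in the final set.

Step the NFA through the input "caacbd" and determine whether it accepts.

Answer: REJECT

Steps:
start: ε-closure({0}) = {0,2}
'c' @ 1: {3,4}
'a' @ 2: {1,2,5}  [accepting]
'a' @ 3: {}  — no active states
rest 'cbd' ignored (set empty)
final: {}; accept 1 not in set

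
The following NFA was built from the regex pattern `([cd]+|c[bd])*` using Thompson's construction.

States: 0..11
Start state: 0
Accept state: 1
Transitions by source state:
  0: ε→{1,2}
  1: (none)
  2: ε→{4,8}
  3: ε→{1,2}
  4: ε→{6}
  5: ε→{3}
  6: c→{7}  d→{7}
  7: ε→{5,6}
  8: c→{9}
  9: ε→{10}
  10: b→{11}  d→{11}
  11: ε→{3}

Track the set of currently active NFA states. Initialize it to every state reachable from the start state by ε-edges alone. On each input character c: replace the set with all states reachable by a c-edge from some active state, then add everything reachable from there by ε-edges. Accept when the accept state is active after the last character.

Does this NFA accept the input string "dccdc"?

Answer: ACCEPT

Trace:
initial (ε-close {0}): {0,1,2,4,6,8}
'd' @ 1: {1,2,3,4,5,6,7,8}  (accept∈set)
'c' @ 2: {1,2,3,4,5,6,7,8,9,10}  (accept∈set)
'c' @ 3: {1,2,3,4,5,6,7,8,9,10}  (accept∈set)
'd' @ 4: {1,2,3,4,5,6,7,8,11}  (accept∈set)
'c' @ 5: {1,2,3,4,5,6,7,8,9,10}  (accept∈set)
end set {1,2,3,4,5,6,7,8,9,10} — state 1 in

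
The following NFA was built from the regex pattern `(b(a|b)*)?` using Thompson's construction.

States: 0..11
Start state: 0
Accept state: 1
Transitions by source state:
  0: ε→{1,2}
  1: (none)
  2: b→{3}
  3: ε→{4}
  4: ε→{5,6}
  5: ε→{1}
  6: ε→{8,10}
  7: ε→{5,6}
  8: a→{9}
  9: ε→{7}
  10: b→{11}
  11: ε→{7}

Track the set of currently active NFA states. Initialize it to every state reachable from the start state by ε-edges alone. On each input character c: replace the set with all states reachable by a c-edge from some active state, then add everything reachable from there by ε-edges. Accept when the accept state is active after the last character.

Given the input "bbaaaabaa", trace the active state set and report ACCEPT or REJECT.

S₀ = ε-closure({0}) = {0,1,2}
'b' @ 1: {1,3,4,5,6,8,10}  (accept∈set)
'b' @ 2: {1,5,6,7,8,10,11}  (accept∈set)
'a' @ 3: {1,5,6,7,8,9,10}  (accept∈set)
'a' @ 4: {1,5,6,7,8,9,10}  (accept∈set)
'a' @ 5: {1,5,6,7,8,9,10}  (accept∈set)
'a' @ 6: {1,5,6,7,8,9,10}  (accept∈set)
'b' @ 7: {1,5,6,7,8,10,11}  (accept∈set)
'a' @ 8: {1,5,6,7,8,9,10}  (accept∈set)
'a' @ 9: {1,5,6,7,8,9,10}  (accept∈set)
final: {1,5,6,7,8,9,10}; accept 1 in set

Answer: ACCEPT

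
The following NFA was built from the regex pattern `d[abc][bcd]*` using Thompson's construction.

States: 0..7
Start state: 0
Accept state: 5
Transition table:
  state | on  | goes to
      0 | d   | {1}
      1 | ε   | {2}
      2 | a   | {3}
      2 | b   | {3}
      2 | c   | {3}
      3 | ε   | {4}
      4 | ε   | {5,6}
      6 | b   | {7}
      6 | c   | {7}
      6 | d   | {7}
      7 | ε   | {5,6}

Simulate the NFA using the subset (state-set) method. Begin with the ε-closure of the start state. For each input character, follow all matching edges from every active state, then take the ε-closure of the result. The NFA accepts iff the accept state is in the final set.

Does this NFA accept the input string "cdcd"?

initial (ε-close {0}): {0}
'c' @ 1: {}  — dead — no transitions
rest 'dcd' ignored (set empty)
final: {}; accept 5 not in set

Answer: REJECT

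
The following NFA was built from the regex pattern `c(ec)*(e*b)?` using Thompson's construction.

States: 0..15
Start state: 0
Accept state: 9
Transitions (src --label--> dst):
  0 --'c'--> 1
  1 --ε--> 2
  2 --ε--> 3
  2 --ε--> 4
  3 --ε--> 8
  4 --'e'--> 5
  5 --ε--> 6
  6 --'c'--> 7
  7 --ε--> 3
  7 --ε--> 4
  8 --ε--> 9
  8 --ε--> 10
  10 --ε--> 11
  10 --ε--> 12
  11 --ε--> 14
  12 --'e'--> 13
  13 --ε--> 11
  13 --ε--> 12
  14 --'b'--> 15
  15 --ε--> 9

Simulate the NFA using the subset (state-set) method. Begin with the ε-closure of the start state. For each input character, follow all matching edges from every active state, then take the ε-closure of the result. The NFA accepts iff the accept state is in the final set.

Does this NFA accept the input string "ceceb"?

S₀ = ε-closure({0}) = {0}
'c' @ 1: {1,2,3,4,8,9,10,11,12,14}  ✓accept
'e' @ 2: {5,6,11,12,13,14}
'c' @ 3: {3,4,7,8,9,10,11,12,14}  ✓accept
'e' @ 4: {5,6,11,12,13,14}
'b' @ 5: {9,15}  ✓accept
after full input: {9,15}  (accept=9 in)

Answer: ACCEPT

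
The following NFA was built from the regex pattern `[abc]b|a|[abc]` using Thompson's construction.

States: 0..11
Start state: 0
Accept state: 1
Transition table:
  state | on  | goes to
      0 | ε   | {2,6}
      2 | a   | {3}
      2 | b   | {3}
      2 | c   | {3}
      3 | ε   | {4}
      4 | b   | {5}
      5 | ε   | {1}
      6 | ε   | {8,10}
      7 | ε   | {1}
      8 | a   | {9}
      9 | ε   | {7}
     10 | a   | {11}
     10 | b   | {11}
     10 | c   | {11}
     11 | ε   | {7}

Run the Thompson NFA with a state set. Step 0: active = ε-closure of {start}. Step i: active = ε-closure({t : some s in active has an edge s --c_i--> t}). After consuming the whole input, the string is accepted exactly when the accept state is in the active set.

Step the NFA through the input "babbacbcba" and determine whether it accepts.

initial (ε-close {0}): {0,2,6,8,10}
'b' @ 1: {1,3,4,7,11}  [accepting]
'a' @ 2: {}  — no active states
rest 'bbacbcba' ignored (set empty)
final: {}; accept 1 not in set

Answer: REJECT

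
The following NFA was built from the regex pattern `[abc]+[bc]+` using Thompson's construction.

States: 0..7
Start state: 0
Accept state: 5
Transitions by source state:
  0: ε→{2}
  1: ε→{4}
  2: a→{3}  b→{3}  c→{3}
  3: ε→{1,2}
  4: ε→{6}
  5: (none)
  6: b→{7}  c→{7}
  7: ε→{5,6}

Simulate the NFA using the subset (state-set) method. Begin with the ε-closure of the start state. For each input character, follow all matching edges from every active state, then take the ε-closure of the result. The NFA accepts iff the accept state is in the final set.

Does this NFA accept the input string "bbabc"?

Answer: ACCEPT

Steps:
S₀ = ε-closure({0}) = {0,2}
'b' @ 1: {1,2,3,4,6}
'b' @ 2: {1,2,3,4,5,6,7}  ✓accept
'a' @ 3: {1,2,3,4,6}
'b' @ 4: {1,2,3,4,5,6,7}  ✓accept
'c' @ 5: {1,2,3,4,5,6,7}  ✓accept
after full input: {1,2,3,4,5,6,7}  (accept=5 in)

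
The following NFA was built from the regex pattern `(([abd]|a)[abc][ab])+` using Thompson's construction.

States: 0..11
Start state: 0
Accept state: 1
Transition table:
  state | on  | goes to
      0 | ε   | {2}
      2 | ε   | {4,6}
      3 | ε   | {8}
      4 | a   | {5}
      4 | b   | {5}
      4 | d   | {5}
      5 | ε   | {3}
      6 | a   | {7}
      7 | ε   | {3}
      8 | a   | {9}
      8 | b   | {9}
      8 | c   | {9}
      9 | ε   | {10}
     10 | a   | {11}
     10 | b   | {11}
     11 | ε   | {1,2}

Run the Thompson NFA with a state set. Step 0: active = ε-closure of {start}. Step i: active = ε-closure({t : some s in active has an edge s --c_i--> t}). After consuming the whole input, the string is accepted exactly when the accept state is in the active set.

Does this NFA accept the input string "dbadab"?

Answer: ACCEPT

Derivation:
start: ε-closure({0}) = {0,2,4,6}
'd' @ 1: {3,5,8}
'b' @ 2: {9,10}
'a' @ 3: {1,2,4,6,11}  (accept∈set)
'd' @ 4: {3,5,8}
'a' @ 5: {9,10}
'b' @ 6: {1,2,4,6,11}  (accept∈set)
final: {1,2,4,6,11}; accept 1 in set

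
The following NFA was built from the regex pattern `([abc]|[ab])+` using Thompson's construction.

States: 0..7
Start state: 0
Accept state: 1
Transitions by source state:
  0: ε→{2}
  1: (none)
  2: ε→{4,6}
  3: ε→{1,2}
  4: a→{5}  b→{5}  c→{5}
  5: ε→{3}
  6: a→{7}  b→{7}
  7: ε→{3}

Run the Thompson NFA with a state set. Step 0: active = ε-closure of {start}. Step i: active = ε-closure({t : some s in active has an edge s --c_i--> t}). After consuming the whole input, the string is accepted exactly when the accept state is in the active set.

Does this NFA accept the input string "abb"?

Answer: ACCEPT

Steps:
initial (ε-close {0}): {0,2,4,6}
'a' @ 1: {1,2,3,4,5,6,7}  ✓accept
'b' @ 2: {1,2,3,4,5,6,7}  ✓accept
'b' @ 3: {1,2,3,4,5,6,7}  ✓accept
end set {1,2,3,4,5,6,7} — state 1 in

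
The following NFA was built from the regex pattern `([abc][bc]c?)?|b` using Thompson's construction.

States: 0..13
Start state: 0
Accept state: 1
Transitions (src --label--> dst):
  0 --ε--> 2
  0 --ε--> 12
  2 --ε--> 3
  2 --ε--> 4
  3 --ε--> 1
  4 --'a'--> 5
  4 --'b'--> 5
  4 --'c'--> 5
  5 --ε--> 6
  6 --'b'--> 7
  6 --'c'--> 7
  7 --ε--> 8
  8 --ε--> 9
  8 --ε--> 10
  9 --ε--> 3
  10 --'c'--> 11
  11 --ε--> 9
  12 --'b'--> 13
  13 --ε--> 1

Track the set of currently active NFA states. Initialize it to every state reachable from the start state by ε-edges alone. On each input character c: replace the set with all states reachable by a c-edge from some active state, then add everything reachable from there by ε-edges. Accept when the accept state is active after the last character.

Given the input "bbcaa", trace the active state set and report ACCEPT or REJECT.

Answer: REJECT

Steps:
initial (ε-close {0}): {0,1,2,3,4,12}
'b' @ 1: {1,5,6,13}  [accepting]
'b' @ 2: {1,3,7,8,9,10}  [accepting]
'c' @ 3: {1,3,9,11}  [accepting]
'a' @ 4: {}  — state set empty
rest 'a' ignored (set empty)
after full input: {}  (accept=1 not in)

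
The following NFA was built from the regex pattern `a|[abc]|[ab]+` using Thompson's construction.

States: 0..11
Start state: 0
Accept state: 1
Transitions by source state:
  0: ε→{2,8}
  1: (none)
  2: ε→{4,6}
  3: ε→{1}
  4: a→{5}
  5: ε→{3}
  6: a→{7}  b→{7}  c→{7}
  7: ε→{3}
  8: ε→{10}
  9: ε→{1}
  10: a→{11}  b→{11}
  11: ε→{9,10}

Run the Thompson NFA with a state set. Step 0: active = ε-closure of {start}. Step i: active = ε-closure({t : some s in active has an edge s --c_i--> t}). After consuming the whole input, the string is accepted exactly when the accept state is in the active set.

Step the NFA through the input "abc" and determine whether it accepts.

Answer: REJECT

Steps:
S₀ = ε-closure({0}) = {0,2,4,6,8,10}
'a' @ 1: {1,3,5,7,9,10,11}  ✓accept
'b' @ 2: {1,9,10,11}  ✓accept
'c' @ 3: {}  — dead — no transitions
end set {} — state 1 not in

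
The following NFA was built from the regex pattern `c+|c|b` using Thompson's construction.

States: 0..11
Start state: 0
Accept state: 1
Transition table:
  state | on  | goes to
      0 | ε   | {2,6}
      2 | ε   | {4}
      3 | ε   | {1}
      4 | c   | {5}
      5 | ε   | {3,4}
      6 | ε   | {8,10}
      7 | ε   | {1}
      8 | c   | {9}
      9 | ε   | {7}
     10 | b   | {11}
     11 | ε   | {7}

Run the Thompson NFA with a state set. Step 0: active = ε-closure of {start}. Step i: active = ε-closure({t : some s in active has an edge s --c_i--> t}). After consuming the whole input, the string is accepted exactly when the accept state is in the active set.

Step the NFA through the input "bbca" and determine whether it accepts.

Answer: REJECT

Steps:
initial (ε-close {0}): {0,2,4,6,8,10}
'b' @ 1: {1,7,11}  ✓accept
'b' @ 2: {}  — no active states
rest 'ca' ignored (set empty)
end set {} — state 1 not in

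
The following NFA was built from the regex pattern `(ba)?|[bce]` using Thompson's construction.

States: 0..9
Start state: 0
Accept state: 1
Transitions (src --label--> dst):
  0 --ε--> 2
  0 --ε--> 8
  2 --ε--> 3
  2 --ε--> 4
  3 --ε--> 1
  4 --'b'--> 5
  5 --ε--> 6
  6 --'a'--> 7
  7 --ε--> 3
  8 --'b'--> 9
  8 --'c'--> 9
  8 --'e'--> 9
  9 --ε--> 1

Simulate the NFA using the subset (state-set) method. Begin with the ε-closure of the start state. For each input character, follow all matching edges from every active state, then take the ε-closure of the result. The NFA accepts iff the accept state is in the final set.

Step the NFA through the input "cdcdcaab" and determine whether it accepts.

Answer: REJECT

Derivation:
initial (ε-close {0}): {0,1,2,3,4,8}
'c' @ 1: {1,9}  (accept∈set)
'd' @ 2: {}  — no active states
rest 'cdcaab' ignored (set empty)
after full input: {}  (accept=1 not in)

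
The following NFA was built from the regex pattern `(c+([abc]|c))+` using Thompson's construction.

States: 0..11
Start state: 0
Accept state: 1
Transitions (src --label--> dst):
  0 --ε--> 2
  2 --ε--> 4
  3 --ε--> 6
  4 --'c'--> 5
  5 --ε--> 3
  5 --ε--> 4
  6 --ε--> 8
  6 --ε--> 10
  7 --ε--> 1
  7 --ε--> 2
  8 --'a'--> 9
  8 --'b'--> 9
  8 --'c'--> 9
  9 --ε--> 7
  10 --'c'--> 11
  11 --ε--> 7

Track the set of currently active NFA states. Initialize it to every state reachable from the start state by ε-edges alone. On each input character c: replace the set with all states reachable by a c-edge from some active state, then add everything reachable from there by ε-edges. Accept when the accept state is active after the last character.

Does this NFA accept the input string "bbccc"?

initial (ε-close {0}): {0,2,4}
'b' @ 1: {}  — dead — no transitions
rest 'bccc' ignored (set empty)
end set {} — state 1 not in

Answer: REJECT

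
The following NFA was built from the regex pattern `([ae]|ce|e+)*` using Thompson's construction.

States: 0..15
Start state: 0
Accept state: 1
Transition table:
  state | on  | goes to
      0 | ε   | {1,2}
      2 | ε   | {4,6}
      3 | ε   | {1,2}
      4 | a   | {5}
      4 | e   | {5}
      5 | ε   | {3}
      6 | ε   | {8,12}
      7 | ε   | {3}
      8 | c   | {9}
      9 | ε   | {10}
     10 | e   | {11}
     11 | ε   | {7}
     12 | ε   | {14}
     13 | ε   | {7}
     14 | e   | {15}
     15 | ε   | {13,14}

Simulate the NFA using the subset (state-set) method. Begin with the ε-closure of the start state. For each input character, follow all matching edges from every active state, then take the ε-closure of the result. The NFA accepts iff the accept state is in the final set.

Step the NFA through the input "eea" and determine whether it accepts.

start: ε-closure({0}) = {0,1,2,4,6,8,12,14}
'e' @ 1: {1,2,3,4,5,6,7,8,12,13,14,15}  (accept∈set)
'e' @ 2: {1,2,3,4,5,6,7,8,12,13,14,15}  (accept∈set)
'a' @ 3: {1,2,3,4,5,6,8,12,14}  (accept∈set)
end set {1,2,3,4,5,6,8,12,14} — state 1 in

Answer: ACCEPT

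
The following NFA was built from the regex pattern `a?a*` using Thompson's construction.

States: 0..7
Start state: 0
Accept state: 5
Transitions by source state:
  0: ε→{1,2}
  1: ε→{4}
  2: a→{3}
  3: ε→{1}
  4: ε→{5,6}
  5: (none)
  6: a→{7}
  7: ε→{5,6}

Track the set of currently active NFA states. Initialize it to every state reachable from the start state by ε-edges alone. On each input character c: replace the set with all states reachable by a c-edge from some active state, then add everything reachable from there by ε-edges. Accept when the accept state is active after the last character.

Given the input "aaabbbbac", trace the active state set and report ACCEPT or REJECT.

S₀ = ε-closure({0}) = {0,1,2,4,5,6}
'a' @ 1: {1,3,4,5,6,7}  [accepting]
'a' @ 2: {5,6,7}  [accepting]
'a' @ 3: {5,6,7}  [accepting]
'b' @ 4: {}  — no active states
rest 'bbbac' ignored (set empty)
end set {} — state 5 not in

Answer: REJECT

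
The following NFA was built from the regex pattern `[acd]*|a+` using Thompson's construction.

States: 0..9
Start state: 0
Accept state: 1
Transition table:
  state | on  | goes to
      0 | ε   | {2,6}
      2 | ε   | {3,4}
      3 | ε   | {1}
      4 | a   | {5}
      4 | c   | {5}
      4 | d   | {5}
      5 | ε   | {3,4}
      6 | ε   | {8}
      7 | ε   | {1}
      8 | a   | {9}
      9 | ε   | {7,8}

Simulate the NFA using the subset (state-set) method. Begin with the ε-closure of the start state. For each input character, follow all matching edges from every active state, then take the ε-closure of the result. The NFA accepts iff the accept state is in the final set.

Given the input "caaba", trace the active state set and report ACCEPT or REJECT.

Answer: REJECT

Derivation:
start: ε-closure({0}) = {0,1,2,3,4,6,8}
'c' @ 1: {1,3,4,5}  [accepting]
'a' @ 2: {1,3,4,5}  [accepting]
'a' @ 3: {1,3,4,5}  [accepting]
'b' @ 4: {}  — no active states
rest 'a' ignored (set empty)
final: {}; accept 1 not in set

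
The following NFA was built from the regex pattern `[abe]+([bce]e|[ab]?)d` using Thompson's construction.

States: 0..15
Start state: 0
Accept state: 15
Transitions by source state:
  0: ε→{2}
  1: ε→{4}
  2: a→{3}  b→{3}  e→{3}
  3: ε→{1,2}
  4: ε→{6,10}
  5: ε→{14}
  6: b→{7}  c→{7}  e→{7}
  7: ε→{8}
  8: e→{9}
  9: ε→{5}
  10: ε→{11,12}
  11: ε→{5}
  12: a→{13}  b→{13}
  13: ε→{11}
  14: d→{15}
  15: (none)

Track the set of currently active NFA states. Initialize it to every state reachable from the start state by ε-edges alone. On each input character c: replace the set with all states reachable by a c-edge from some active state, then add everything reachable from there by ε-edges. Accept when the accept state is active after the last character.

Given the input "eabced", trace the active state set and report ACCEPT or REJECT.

initial (ε-close {0}): {0,2}
'e' @ 1: {1,2,3,4,5,6,10,11,12,14}
'a' @ 2: {1,2,3,4,5,6,10,11,12,13,14}
'b' @ 3: {1,2,3,4,5,6,7,8,10,11,12,13,14}
'c' @ 4: {7,8}
'e' @ 5: {5,9,14}
'd' @ 6: {15}  (accept∈set)
end set {15} — state 15 in

Answer: ACCEPT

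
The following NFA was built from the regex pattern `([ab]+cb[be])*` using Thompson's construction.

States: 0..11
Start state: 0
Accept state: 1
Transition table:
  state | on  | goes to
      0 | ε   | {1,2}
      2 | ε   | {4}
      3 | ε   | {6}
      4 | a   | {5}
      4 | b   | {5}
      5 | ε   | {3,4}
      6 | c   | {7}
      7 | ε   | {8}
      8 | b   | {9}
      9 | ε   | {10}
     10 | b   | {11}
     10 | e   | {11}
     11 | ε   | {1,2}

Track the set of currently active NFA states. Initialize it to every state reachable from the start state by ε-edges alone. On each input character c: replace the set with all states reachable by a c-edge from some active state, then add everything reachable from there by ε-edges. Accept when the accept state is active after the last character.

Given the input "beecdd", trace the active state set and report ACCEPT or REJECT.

Answer: REJECT

Trace:
S₀ = ε-closure({0}) = {0,1,2,4}
'b' @ 1: {3,4,5,6}
'e' @ 2: {}  — no active states
rest 'ecdd' ignored (set empty)
final: {}; accept 1 not in set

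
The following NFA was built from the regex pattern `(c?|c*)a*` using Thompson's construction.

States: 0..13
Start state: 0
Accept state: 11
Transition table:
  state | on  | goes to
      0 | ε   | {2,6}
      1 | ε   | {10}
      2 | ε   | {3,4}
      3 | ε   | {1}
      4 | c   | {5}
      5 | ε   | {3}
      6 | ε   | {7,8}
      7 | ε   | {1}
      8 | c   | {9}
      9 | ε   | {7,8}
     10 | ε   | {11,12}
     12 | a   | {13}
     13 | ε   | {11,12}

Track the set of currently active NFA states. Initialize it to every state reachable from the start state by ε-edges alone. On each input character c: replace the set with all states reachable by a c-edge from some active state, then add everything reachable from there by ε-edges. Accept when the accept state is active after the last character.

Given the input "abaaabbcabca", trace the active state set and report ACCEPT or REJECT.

Answer: REJECT

Steps:
S₀ = ε-closure({0}) = {0,1,2,3,4,6,7,8,10,11,12}
'a' @ 1: {11,12,13}  [accepting]
'b' @ 2: {}  — no active states
rest 'aaabbcabca' ignored (set empty)
end set {} — state 11 not in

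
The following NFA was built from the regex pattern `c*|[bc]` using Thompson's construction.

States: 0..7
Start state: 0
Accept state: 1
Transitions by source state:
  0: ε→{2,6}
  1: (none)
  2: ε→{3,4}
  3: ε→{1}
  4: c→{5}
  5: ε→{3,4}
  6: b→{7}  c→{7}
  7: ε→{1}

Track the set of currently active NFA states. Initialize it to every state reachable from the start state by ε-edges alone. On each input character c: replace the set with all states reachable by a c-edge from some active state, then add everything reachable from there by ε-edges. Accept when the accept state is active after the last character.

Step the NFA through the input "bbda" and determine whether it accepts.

Answer: REJECT

Derivation:
initial (ε-close {0}): {0,1,2,3,4,6}
'b' @ 1: {1,7}  (accept∈set)
'b' @ 2: {}  — state set empty
rest 'da' ignored (set empty)
final: {}; accept 1 not in set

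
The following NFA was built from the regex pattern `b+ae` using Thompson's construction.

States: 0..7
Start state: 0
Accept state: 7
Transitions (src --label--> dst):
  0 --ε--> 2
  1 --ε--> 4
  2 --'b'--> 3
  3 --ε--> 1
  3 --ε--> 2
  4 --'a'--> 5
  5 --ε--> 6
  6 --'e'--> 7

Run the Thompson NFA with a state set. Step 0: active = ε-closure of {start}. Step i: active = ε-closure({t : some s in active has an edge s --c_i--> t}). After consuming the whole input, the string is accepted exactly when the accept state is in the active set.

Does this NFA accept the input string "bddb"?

initial (ε-close {0}): {0,2}
'b' @ 1: {1,2,3,4}
'd' @ 2: {}  — dead — no transitions
rest 'db' ignored (set empty)
end set {} — state 7 not in

Answer: REJECT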